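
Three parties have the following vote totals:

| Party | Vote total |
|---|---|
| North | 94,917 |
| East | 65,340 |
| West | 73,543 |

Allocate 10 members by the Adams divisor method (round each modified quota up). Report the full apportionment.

North 4; East 3; West 3

Standard divisor 233800/10 ≈ 23380; standard quotas: North 4.060, East 2.795, West 3.146.
Rounding up gives 5, 3, 4 = 12 seats, so the divisor must be adjusted.
With modified divisor 28100: modified quotas North 3.378, East 2.325, West 2.617.
Rounding up: North 4, East 3, West 3 (total 10).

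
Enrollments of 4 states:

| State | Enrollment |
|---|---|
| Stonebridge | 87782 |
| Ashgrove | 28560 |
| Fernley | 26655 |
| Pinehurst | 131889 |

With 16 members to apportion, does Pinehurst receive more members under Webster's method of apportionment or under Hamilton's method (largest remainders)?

Hamilton

Webster: Stonebridge 5, Ashgrove 2, Fernley 2, Pinehurst 7.
Hamilton: Stonebridge 5, Ashgrove 2, Fernley 1, Pinehurst 8.
Pinehurst gets 7 under Webster and 8 under Hamilton.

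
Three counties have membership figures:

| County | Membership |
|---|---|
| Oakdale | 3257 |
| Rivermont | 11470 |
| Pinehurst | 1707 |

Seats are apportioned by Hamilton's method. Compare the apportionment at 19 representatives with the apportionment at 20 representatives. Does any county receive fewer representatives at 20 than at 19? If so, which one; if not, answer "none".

none

At 19 seats: Oakdale 4, Rivermont 13, Pinehurst 2.
At 20 seats: Oakdale 4, Rivermont 14, Pinehurst 2.
No county's allocation decreased.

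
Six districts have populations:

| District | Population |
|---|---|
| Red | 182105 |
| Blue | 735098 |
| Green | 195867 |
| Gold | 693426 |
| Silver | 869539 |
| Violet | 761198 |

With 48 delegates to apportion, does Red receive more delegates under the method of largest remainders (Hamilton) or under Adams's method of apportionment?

Hamilton: Red 2, Blue 10, Green 3, Gold 10, Silver 12, Violet 11.
Adams: Red 3, Blue 10, Green 3, Gold 10, Silver 12, Violet 10.
Red gets 2 under Hamilton and 3 under Adams.

Adams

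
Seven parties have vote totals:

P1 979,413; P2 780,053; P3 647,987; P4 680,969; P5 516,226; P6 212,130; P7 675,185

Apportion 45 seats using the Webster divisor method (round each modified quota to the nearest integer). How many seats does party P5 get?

5

Standard divisor 4491963/45 ≈ 99821.4; standard quotas: P1 9.812, P2 7.814, P3 6.491, P4 6.822, P5 5.171, P6 2.125, P7 6.764.
Rounding to the nearest integer gives P1 10, P2 8, P3 6, P4 7, P5 5, P6 2, P7 7 — total 45, matching the house size, so no adjustment is needed.
P5 receives 5.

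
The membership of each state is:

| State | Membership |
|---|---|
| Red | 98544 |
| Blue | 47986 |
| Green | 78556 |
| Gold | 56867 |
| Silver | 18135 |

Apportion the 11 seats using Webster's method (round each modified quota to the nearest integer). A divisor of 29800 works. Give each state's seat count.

Red 3, Blue 2, Green 3, Gold 2, Silver 1

With modified divisor 29800: modified quotas Red 3.307, Blue 1.610, Green 2.636, Gold 1.908, Silver 0.609.
Rounding to the nearest integer: Red 3, Blue 2, Green 3, Gold 2, Silver 1 (total 11).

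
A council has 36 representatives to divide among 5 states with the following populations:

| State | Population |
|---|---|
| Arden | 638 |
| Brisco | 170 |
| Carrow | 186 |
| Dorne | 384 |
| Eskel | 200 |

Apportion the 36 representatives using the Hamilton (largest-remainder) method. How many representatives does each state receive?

Arden 14, Brisco 4, Carrow 4, Dorne 9, Eskel 5

Standard divisor: 1578 ÷ 36 ≈ 43.833.
Standard quotas: Arden 14.555, Brisco 3.878, Carrow 4.243, Dorne 8.760, Eskel 4.563.
Lower quotas: Arden 14, Brisco 3, Carrow 4, Dorne 8, Eskel 4 (sum 33, leaving 3 seats).
Remainders in descending order: Brisco 0.878, Dorne 0.760, Eskel 0.563, Arden 0.555, Carrow 0.243.
Largest remainders: Brisco, Dorne, Eskel receive the extra seats.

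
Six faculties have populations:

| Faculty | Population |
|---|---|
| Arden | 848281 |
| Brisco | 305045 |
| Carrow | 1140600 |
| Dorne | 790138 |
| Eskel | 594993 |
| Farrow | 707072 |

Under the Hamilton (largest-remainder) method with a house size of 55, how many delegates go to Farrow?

Standard divisor: 4386129 ÷ 55 ≈ 79747.8.
Standard quotas: Arden 10.6370, Brisco 3.8251, Carrow 14.3026, Dorne 9.9080, Eskel 7.4609, Farrow 8.8664.
Lower quotas: Arden 10, Brisco 3, Carrow 14, Dorne 9, Eskel 7, Farrow 8 (sum 51, leaving 4 seats).
Remainders in descending order: Dorne 0.9080, Farrow 0.8664, Brisco 0.8251, Arden 0.6370, Eskel 0.4609, Carrow 0.3026.
Largest remainders: Dorne, Farrow, Brisco, Arden receive the extra seats.
Farrow receives 9.

9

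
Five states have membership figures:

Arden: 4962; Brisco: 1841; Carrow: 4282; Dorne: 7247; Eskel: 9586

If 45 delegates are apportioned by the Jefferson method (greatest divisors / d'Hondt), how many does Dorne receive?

Standard divisor 27918/45 ≈ 620.4; standard quotas: Arden 7.998, Brisco 2.967, Carrow 6.902, Dorne 11.681, Eskel 15.451.
Rounding down gives 7, 2, 6, 11, 15 = 41 seats, so the divisor must be adjusted.
With modified divisor 600: modified quotas Arden 8.270, Brisco 3.068, Carrow 7.137, Dorne 12.078, Eskel 15.977.
Rounding down: Arden 8, Brisco 3, Carrow 7, Dorne 12, Eskel 15 (total 45).
Dorne receives 12.

12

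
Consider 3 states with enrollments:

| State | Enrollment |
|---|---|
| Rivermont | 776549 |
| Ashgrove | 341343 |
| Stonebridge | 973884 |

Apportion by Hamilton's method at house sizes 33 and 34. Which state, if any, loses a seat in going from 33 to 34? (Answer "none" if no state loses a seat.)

At 33 seats: Rivermont 12, Ashgrove 6, Stonebridge 15.
At 34 seats: Rivermont 13, Ashgrove 5, Stonebridge 16.
Ashgrove drops from 6 to 5.

Ashgrove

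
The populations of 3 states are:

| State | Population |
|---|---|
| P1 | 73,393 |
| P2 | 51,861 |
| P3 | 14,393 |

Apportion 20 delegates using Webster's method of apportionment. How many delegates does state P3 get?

2

Standard divisor 139647/20 ≈ 6982.35; standard quotas: P1 10.511, P2 7.427, P3 2.061.
Rounding to the nearest integer gives P1 11, P2 7, P3 2 — total 20, matching the house size, so no adjustment is needed.
P3 receives 2.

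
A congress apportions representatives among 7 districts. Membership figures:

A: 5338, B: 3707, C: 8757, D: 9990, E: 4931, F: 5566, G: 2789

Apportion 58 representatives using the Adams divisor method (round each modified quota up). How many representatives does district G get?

4

Standard divisor 41078/58 ≈ 708.241; standard quotas: A 7.537, B 5.234, C 12.364, D 14.105, E 6.962, F 7.859, G 3.938.
Rounding up gives 8, 6, 13, 15, 7, 8, 4 = 61 seats, so the divisor must be adjusted.
With modified divisor 750: modified quotas A 7.117, B 4.943, C 11.676, D 13.320, E 6.575, F 7.421, G 3.719.
Rounding up: A 8, B 5, C 12, D 14, E 7, F 8, G 4 (total 58).
G receives 4.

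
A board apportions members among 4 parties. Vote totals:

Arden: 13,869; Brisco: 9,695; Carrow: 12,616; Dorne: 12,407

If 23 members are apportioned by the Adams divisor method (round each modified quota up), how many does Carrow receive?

Standard divisor 48587/23 ≈ 2112.478; standard quotas: Arden 6.565, Brisco 4.589, Carrow 5.972, Dorne 5.873.
Rounding up gives 7, 5, 6, 6 = 24 seats, so the divisor must be adjusted.
With modified divisor 2400: modified quotas Arden 5.779, Brisco 4.040, Carrow 5.257, Dorne 5.170.
Rounding up: Arden 6, Brisco 5, Carrow 6, Dorne 6 (total 23).
Carrow receives 6.

6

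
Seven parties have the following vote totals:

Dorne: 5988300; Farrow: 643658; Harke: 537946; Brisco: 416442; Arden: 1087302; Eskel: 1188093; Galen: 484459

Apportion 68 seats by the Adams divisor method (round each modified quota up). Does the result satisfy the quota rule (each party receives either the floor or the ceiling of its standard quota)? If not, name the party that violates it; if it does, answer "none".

Dorne

Standard quotas: Dorne 39.358, Farrow 4.230, Harke 3.536, Brisco 2.737, Arden 7.146, Eskel 7.809, Galen 3.184.
Adams allocation: Dorne 38, Farrow 4, Harke 4, Brisco 3, Arden 7, Eskel 8, Galen 4.
Dorne has quota 39.358 (lower 39, upper 40) but receives 38 — outside the quota interval.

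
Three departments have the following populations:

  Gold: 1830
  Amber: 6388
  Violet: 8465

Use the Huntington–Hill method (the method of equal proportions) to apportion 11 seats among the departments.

With divisor 1487: modified quotas Gold 1.231, Amber 4.296, Violet 5.693.
Geometric-mean thresholds: Gold √(1·2)=1.414, Amber √(4·5)=4.472, Violet √(5·6)=5.477.
Each quota rounded against its threshold gives Gold 1, Amber 4, Violet 6 (total 11).

Gold=1, Amber=4, Violet=6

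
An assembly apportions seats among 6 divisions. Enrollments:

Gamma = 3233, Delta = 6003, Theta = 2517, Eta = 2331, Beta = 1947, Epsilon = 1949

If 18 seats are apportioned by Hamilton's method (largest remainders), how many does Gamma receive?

3

Total 17980; standard divisor 17980/18 ≈ 998.889.
Standard quotas: Gamma 3.2366, Delta 6.0097, Theta 2.5198, Eta 2.3336, Beta 1.9492, Epsilon 1.9512.
Lower quotas: Gamma 3, Delta 6, Theta 2, Eta 2, Beta 1, Epsilon 1 (sum 15, leaving 3 seats).
Remainders in descending order: Epsilon 0.9512, Beta 0.9492, Theta 0.5198, Eta 0.3336, Gamma 0.2366, Delta 0.0097.
The surplus seats go to Epsilon, Beta, Theta.
Gamma receives 3.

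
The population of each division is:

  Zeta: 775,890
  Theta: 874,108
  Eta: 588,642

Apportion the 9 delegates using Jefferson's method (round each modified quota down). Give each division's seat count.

Zeta=3; Theta=4; Eta=2

Standard divisor 2238640/9 ≈ 248737.778; standard quotas: Zeta 3.119, Theta 3.514, Eta 2.367.
Rounding down gives 3, 3, 2 = 8 seats, so the divisor must be adjusted.
With modified divisor 207400: modified quotas Zeta 3.741, Theta 4.215, Eta 2.838.
Rounding down: Zeta 3, Theta 4, Eta 2 (total 9).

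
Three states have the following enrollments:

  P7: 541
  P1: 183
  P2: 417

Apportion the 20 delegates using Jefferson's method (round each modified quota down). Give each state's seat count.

Standard divisor 1141/20 ≈ 57.05; standard quotas: P7 9.483, P1 3.208, P2 7.309.
Rounding down gives 9, 3, 7 = 19 seats, so the divisor must be adjusted.
With modified divisor 53: modified quotas P7 10.208, P1 3.453, P2 7.868.
Rounding down: P7 10, P1 3, P2 7 (total 20).

P7=10, P1=3, P2=7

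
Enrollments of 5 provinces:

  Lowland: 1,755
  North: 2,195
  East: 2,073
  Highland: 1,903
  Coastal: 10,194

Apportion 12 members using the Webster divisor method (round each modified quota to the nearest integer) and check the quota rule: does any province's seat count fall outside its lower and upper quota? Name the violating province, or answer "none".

none

Standard quotas: Lowland 1.162, North 1.454, East 1.373, Highland 1.260, Coastal 6.751.
Webster allocation: Lowland 1, North 2, East 1, Highland 1, Coastal 7.
Every allocation lies between the lower and upper quota.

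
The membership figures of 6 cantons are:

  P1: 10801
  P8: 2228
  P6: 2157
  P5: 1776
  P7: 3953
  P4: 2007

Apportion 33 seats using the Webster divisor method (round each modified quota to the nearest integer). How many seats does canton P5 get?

Standard divisor 22922/33 ≈ 694.606; standard quotas: P1 15.550, P8 3.208, P6 3.105, P5 2.557, P7 5.691, P4 2.889.
Rounding to the nearest integer gives 16, 3, 3, 3, 6, 3 = 34 seats, so the divisor must be adjusted.
With modified divisor 700: modified quotas P1 15.430, P8 3.183, P6 3.081, P5 2.537, P7 5.647, P4 2.867.
Rounding to the nearest integer: P1 15, P8 3, P6 3, P5 3, P7 6, P4 3 (total 33).
P5 receives 3.

3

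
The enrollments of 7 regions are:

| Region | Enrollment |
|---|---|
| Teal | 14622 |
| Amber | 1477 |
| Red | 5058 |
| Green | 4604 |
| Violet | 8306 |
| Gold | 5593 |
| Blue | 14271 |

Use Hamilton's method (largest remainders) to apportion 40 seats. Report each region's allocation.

Teal=11, Amber=1, Red=4, Green=3, Violet=6, Gold=4, Blue=11

Total 53931; standard divisor 53931/40 ≈ 1348.275.
Standard quotas: Teal 10.8450, Amber 1.0955, Red 3.7515, Green 3.4147, Violet 6.1605, Gold 4.1483, Blue 10.5846.
Lower quotas: Teal 10, Amber 1, Red 3, Green 3, Violet 6, Gold 4, Blue 10 (sum 37, leaving 3 seats).
Remainders in descending order: Teal 0.8450, Red 0.7515, Blue 0.5846, Green 0.4147, Violet 0.1605, Gold 0.1483, Amber 0.0955.
Largest remainders: Teal, Red, Blue receive the extra seats.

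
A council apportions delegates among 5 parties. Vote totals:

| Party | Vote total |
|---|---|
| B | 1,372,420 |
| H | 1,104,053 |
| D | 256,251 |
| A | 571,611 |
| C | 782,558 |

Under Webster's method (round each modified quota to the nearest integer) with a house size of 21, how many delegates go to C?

4

Standard divisor 4086893/21 ≈ 194613.952; standard quotas: B 7.052, H 5.673, D 1.317, A 2.937, C 4.021.
Rounding to the nearest integer gives B 7, H 6, D 1, A 3, C 4 — total 21, matching the house size, so no adjustment is needed.
C receives 4.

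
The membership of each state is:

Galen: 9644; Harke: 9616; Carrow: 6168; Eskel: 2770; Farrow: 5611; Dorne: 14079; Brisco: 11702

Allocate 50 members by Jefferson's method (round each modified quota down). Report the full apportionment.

Galen 8, Harke 8, Carrow 5, Eskel 2, Farrow 5, Dorne 12, Brisco 10

Standard divisor 59590/50 ≈ 1191.8; standard quotas: Galen 8.092, Harke 8.068, Carrow 5.175, Eskel 2.324, Farrow 4.708, Dorne 11.813, Brisco 9.819.
Rounding down gives 8, 8, 5, 2, 4, 11, 9 = 47 seats, so the divisor must be adjusted.
With modified divisor 1100: modified quotas Galen 8.767, Harke 8.742, Carrow 5.607, Eskel 2.518, Farrow 5.101, Dorne 12.799, Brisco 10.638.
Rounding down: Galen 8, Harke 8, Carrow 5, Eskel 2, Farrow 5, Dorne 12, Brisco 10 (total 50).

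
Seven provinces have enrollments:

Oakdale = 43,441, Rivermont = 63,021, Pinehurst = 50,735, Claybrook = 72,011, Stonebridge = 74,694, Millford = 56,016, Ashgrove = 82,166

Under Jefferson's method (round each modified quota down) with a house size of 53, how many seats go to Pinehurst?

Standard divisor 442084/53 ≈ 8341.208; standard quotas: Oakdale 5.208, Rivermont 7.555, Pinehurst 6.082, Claybrook 8.633, Stonebridge 8.955, Millford 6.716, Ashgrove 9.851.
Rounding down gives 5, 7, 6, 8, 8, 6, 9 = 49 seats, so the divisor must be adjusted.
With modified divisor 7900: modified quotas Oakdale 5.499, Rivermont 7.977, Pinehurst 6.422, Claybrook 9.115, Stonebridge 9.455, Millford 7.091, Ashgrove 10.401.
Rounding down: Oakdale 5, Rivermont 7, Pinehurst 6, Claybrook 9, Stonebridge 9, Millford 7, Ashgrove 10 (total 53).
Pinehurst receives 6.

6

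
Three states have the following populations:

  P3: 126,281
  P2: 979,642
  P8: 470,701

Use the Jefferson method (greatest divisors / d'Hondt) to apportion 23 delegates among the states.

Standard divisor 1576624/23 ≈ 68548.87; standard quotas: P3 1.842, P2 14.291, P8 6.867.
Rounding down gives 1, 14, 6 = 21 seats, so the divisor must be adjusted.
With modified divisor 64200: modified quotas P3 1.967, P2 15.259, P8 7.332.
Rounding down: P3 1, P2 15, P8 7 (total 23).

P3 1, P2 15, P8 7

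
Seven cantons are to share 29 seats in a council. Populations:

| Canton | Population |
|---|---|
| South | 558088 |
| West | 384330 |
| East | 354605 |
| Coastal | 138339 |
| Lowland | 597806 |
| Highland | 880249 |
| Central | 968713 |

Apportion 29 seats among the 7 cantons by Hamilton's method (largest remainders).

Total 3882130; standard divisor 3882130/29 ≈ 133866.552.
Standard quotas: South 4.1690, West 2.8710, East 2.6489, Coastal 1.0334, Lowland 4.4657, Highland 6.5756, Central 7.2364.
Lower quotas: South 4, West 2, East 2, Coastal 1, Lowland 4, Highland 6, Central 7 (sum 26, leaving 3 seats).
Remainders in descending order: West 0.8710, East 0.6489, Highland 0.5756, Lowland 0.4657, Central 0.2364, South 0.1690, Coastal 0.0334.
Largest remainders: West, East, Highland receive the extra seats.

South 4, West 3, East 3, Coastal 1, Lowland 4, Highland 7, Central 7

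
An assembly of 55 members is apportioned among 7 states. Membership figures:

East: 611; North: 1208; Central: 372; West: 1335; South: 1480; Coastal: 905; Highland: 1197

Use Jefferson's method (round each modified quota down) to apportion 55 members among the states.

East: 5; North: 9; Central: 3; West: 10; South: 12; Coastal: 7; Highland: 9

Standard divisor 7108/55 ≈ 129.236; standard quotas: East 4.728, North 9.347, Central 2.878, West 10.330, South 11.452, Coastal 7.003, Highland 9.262.
Rounding down gives 4, 9, 2, 10, 11, 7, 9 = 52 seats, so the divisor must be adjusted.
With modified divisor 121.61: modified quotas East 5.024, North 9.933, Central 3.059, West 10.978, South 12.170, Coastal 7.442, Highland 9.843.
Rounding down: East 5, North 9, Central 3, West 10, South 12, Coastal 7, Highland 9 (total 55).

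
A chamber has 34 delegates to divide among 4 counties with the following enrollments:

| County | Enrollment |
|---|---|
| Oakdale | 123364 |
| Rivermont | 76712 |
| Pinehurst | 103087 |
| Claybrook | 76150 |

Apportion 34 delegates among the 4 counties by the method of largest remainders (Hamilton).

Standard divisor: 379313 ÷ 34 ≈ 11156.265.
Standard quotas: Oakdale 11.0578, Rivermont 6.8761, Pinehurst 9.2403, Claybrook 6.8258.
Lower quotas: Oakdale 11, Rivermont 6, Pinehurst 9, Claybrook 6 (sum 32, leaving 2 seats).
Remainders in descending order: Rivermont 0.8761, Claybrook 0.8258, Pinehurst 0.2403, Oakdale 0.0578.
Largest remainders: Rivermont, Claybrook receive the extra seats.

Oakdale=11, Rivermont=7, Pinehurst=9, Claybrook=7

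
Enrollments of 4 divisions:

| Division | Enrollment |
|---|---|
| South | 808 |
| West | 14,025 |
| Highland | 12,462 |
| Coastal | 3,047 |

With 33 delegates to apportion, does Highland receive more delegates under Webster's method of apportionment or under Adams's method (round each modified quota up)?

Webster

Webster: South 1, West 15, Highland 14, Coastal 3.
Adams: South 1, West 15, Highland 13, Coastal 4.
Highland gets 14 under Webster and 13 under Adams.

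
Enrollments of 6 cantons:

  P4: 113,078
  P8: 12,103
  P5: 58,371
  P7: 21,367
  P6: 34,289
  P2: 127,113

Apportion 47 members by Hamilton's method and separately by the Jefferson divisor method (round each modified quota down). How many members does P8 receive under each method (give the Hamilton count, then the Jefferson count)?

Hamilton: P4 15, P8 2, P5 7, P7 3, P6 4, P2 16.
Jefferson: P4 15, P8 1, P5 8, P7 2, P6 4, P2 17.
P8 gets 2 under Hamilton and 1 under Jefferson.

2 and 1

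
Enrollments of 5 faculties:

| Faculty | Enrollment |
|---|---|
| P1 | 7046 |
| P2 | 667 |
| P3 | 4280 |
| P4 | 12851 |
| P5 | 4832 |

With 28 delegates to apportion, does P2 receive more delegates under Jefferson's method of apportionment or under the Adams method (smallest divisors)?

Jefferson: P1 7, P2 0, P3 4, P4 13, P5 4.
Adams: P1 7, P2 1, P3 4, P4 11, P5 5.
P2 gets 0 under Jefferson and 1 under Adams.

Adams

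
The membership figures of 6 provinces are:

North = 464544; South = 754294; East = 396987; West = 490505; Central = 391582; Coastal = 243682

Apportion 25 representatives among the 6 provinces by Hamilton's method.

Standard divisor: 2741594 ÷ 25 ≈ 109663.76.
Standard quotas: North 4.2361, South 6.8782, East 3.6200, West 4.4728, Central 3.5708, Coastal 2.2221.
Lower quotas: North 4, South 6, East 3, West 4, Central 3, Coastal 2 (sum 22, leaving 3 seats).
Remainders in descending order: South 0.8782, East 0.6200, Central 0.5708, West 0.4728, North 0.2361, Coastal 0.2221.
Largest remainders: South, East, Central receive the extra seats.

North=4, South=7, East=4, West=4, Central=4, Coastal=2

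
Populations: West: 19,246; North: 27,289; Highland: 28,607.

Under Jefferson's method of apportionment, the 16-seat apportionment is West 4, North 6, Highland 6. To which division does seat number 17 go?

Highland

Priority for the next seat is population ÷ (current seats + 1).
Priorities: West 3849.200, North 3898.429, Highland 4086.714.
Highest priority: Highland.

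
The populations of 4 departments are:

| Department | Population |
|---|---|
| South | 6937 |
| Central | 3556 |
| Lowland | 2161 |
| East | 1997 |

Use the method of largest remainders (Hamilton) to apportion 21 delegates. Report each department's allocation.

South=10; Central=5; Lowland=3; East=3

Total 14651; standard divisor 14651/21 ≈ 697.667.
Standard quotas: South 9.9431, Central 5.0970, Lowland 3.0975, East 2.8624.
Lower quotas: South 9, Central 5, Lowland 3, East 2 (sum 19, leaving 2 seats).
Remainders in descending order: South 0.9431, East 0.8624, Lowland 0.0975, Central 0.0970.
The surplus seats go to South, East.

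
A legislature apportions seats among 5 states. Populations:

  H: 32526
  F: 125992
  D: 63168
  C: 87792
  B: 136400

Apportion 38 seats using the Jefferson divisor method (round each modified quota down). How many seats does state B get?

Standard divisor 445878/38 ≈ 11733.632; standard quotas: H 2.772, F 10.738, D 5.383, C 7.482, B 11.625.
Rounding down gives 2, 10, 5, 7, 11 = 35 seats, so the divisor must be adjusted.
With modified divisor 10934.4: modified quotas H 2.975, F 11.523, D 5.777, C 8.029, B 12.474.
Rounding down: H 2, F 11, D 5, C 8, B 12 (total 38).
B receives 12.

12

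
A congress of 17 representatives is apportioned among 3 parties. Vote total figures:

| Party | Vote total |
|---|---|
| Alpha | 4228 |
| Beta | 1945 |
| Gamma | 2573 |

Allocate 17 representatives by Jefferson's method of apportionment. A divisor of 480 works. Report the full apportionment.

With modified divisor 480: modified quotas Alpha 8.808, Beta 4.052, Gamma 5.360.
Rounding down: Alpha 8, Beta 4, Gamma 5 (total 17).

Alpha=8, Beta=4, Gamma=5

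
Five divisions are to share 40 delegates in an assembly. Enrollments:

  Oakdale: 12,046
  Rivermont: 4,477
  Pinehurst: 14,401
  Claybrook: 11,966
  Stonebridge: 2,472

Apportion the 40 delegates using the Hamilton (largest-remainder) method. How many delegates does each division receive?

The standard divisor is 45362/40 ≈ 1134.05.
Standard quotas: Oakdale 10.6221, Rivermont 3.9478, Pinehurst 12.6987, Claybrook 10.5516, Stonebridge 2.1798.
Lower quotas: Oakdale 10, Rivermont 3, Pinehurst 12, Claybrook 10, Stonebridge 2 (sum 37, leaving 3 seats).
Remainders in descending order: Rivermont 0.9478, Pinehurst 0.6987, Oakdale 0.6221, Claybrook 0.5516, Stonebridge 0.1798.
The surplus seats go to Rivermont, Pinehurst, Oakdale.

Oakdale: 11, Rivermont: 4, Pinehurst: 13, Claybrook: 10, Stonebridge: 2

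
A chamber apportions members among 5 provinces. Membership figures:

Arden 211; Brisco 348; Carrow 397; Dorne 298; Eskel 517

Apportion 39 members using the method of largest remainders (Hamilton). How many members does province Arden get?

Total 1771; standard divisor 1771/39 ≈ 45.41.
Standard quotas: Arden 4.647, Brisco 7.663, Carrow 8.743, Dorne 6.562, Eskel 11.385.
Lower quotas: Arden 4, Brisco 7, Carrow 8, Dorne 6, Eskel 11 (sum 36, leaving 3 seats).
Remainders in descending order: Carrow 0.743, Brisco 0.663, Arden 0.647, Dorne 0.562, Eskel 0.385.
The surplus seats go to Carrow, Brisco, Arden.
Arden receives 5.

5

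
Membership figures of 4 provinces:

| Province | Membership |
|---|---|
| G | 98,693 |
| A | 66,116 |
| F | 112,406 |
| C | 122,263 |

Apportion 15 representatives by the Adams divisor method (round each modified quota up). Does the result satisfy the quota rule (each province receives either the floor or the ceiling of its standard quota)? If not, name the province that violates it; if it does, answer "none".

Standard quotas: G 3.706, A 2.483, F 4.221, C 4.591.
Adams allocation: G 4, A 3, F 4, C 4.
Every allocation lies between the lower and upper quota.

none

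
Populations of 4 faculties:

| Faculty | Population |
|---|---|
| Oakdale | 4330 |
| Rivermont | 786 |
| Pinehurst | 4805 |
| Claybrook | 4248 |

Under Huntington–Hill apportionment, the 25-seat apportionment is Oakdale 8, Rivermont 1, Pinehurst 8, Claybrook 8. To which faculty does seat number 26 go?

Priority for the next seat is population ÷ (√(s·(s+1))).
Priorities: Oakdale 510.295, Rivermont 555.786, Pinehurst 566.275, Claybrook 500.632.
Highest priority: Pinehurst.

Pinehurst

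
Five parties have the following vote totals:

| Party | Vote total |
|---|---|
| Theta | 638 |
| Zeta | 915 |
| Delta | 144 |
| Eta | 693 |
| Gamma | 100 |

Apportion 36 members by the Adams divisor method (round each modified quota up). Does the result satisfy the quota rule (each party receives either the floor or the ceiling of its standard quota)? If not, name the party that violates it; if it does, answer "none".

Standard quotas: Theta 9.224, Zeta 13.229, Delta 2.082, Eta 10.019, Gamma 1.446.
Adams allocation: Theta 9, Zeta 13, Delta 2, Eta 10, Gamma 2.
Every allocation lies between the lower and upper quota.

none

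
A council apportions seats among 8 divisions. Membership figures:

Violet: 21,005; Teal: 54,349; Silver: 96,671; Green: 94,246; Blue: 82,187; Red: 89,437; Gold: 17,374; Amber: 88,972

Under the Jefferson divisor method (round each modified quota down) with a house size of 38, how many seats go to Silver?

7

Standard divisor 544241/38 ≈ 14322.132; standard quotas: Violet 1.467, Teal 3.795, Silver 6.750, Green 6.580, Blue 5.738, Red 6.245, Gold 1.213, Amber 6.212.
Rounding down gives 1, 3, 6, 6, 5, 6, 1, 6 = 34 seats, so the divisor must be adjusted.
With modified divisor 13100: modified quotas Violet 1.603, Teal 4.149, Silver 7.379, Green 7.194, Blue 6.274, Red 6.827, Gold 1.326, Amber 6.792.
Rounding down: Violet 1, Teal 4, Silver 7, Green 7, Blue 6, Red 6, Gold 1, Amber 6 (total 38).
Silver receives 7.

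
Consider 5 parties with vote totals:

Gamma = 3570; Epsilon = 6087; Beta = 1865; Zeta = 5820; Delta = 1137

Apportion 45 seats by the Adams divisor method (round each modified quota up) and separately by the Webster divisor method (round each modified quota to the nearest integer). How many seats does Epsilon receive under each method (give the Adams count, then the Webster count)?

Adams: Gamma 9, Epsilon 14, Beta 5, Zeta 14, Delta 3.
Webster: Gamma 9, Epsilon 15, Beta 4, Zeta 14, Delta 3.
Epsilon gets 14 under Adams and 15 under Webster.

14 and 15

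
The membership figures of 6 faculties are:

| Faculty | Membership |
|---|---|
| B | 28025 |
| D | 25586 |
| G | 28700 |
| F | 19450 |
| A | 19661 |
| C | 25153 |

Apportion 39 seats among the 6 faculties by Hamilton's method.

B 7, D 7, G 8, F 5, A 5, C 7

The standard divisor is 146575/39 ≈ 3758.333.
Standard quotas: B 7.4568, D 6.8078, G 7.6364, F 5.1752, A 5.2313, C 6.6926.
Lower quotas: B 7, D 6, G 7, F 5, A 5, C 6 (sum 36, leaving 3 seats).
Remainders in descending order: D 0.8078, C 0.6926, G 0.6364, B 0.4568, A 0.2313, F 0.1752.
The surplus seats go to D, C, G.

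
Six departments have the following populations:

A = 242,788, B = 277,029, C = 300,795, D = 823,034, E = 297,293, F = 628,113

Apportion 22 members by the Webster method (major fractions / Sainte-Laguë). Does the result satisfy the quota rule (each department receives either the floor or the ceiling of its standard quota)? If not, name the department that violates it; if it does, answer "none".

none

Standard quotas: A 2.079, B 2.372, C 2.576, D 7.048, E 2.546, F 5.379.
Webster allocation: A 2, B 2, C 3, D 7, E 3, F 5.
Every allocation lies between the lower and upper quota.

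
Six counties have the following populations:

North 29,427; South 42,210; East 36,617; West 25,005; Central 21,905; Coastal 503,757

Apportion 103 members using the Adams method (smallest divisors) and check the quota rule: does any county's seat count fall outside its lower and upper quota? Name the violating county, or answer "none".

Coastal

Standard quotas: North 4.600, South 6.598, East 5.724, West 3.909, Central 3.424, Coastal 78.745.
Adams allocation: North 5, South 7, East 6, West 4, Central 4, Coastal 77.
Coastal has quota 78.745 (lower 78, upper 79) but receives 77 — outside the quota interval.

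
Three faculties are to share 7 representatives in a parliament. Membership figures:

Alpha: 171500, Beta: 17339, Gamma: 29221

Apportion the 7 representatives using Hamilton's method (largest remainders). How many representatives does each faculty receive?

Standard divisor: 218060 ÷ 7 ≈ 31151.429.
Standard quotas: Alpha 5.5054, Beta 0.5566, Gamma 0.9380.
Lower quotas: Alpha 5, Beta 0, Gamma 0 (sum 5, leaving 2 seats).
Remainders in descending order: Gamma 0.9380, Beta 0.5566, Alpha 0.5054.
The surplus seats go to Gamma, Beta.

Alpha 5, Beta 1, Gamma 1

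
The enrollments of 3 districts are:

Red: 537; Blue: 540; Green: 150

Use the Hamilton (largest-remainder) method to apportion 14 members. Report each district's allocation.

Standard divisor: 1227 ÷ 14 ≈ 87.643.
Standard quotas: Red 6.127, Blue 6.161, Green 1.711.
Lower quotas: Red 6, Blue 6, Green 1 (sum 13, leaving 1 seat).
Remainders in descending order: Green 0.711, Blue 0.161, Red 0.127.
Largest remainder: Green receives the extra seat.

Red=6; Blue=6; Green=2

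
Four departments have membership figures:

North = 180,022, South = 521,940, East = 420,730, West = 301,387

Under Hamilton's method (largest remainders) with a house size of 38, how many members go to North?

5

Standard divisor: 1424079 ÷ 38 ≈ 37475.763.
Standard quotas: North 4.8037, South 13.9274, East 11.2267, West 8.0422.
Lower quotas: North 4, South 13, East 11, West 8 (sum 36, leaving 2 seats).
Remainders in descending order: South 0.9274, North 0.8037, East 0.2267, West 0.0422.
Largest remainders: South, North receive the extra seats.
North receives 5.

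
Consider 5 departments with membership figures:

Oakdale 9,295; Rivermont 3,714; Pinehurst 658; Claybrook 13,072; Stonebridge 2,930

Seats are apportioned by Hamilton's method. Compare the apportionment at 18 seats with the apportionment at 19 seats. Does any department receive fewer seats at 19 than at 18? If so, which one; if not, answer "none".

At 18 seats: Oakdale 6, Rivermont 2, Pinehurst 0, Claybrook 8, Stonebridge 2.
At 19 seats: Oakdale 6, Rivermont 2, Pinehurst 1, Claybrook 8, Stonebridge 2.
No department's allocation decreased.

none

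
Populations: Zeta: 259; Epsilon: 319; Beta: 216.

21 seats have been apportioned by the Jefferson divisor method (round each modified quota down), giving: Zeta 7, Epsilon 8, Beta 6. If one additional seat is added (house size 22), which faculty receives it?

Priority for the next seat is population ÷ (current seats + 1).
Priorities: Zeta 32.375, Epsilon 35.444, Beta 30.857.
Highest priority: Epsilon.

Epsilon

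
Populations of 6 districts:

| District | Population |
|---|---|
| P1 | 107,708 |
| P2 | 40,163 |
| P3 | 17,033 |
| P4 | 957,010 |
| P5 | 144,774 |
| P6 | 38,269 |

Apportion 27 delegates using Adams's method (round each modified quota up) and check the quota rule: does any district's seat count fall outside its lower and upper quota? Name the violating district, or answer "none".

P4

Standard quotas: P1 2.229, P2 0.831, P3 0.352, P4 19.801, P5 2.995, P6 0.792.
Adams allocation: P1 3, P2 1, P3 1, P4 18, P5 3, P6 1.
P4 has quota 19.801 (lower 19, upper 20) but receives 18 — outside the quota interval.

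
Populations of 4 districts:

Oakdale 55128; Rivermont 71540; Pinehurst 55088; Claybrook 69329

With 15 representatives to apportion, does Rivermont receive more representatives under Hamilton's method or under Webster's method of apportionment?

Webster

Hamilton: Oakdale 4, Rivermont 4, Pinehurst 3, Claybrook 4.
Webster: Oakdale 3, Rivermont 5, Pinehurst 3, Claybrook 4.
Rivermont gets 4 under Hamilton and 5 under Webster.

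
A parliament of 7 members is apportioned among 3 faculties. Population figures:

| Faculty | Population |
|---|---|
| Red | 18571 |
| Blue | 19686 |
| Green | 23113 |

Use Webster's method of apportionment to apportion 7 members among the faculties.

Standard divisor 61370/7 ≈ 8767.143; standard quotas: Red 2.118, Blue 2.245, Green 2.636.
Rounding to the nearest integer gives Red 2, Blue 2, Green 3 — total 7, matching the house size, so no adjustment is needed.

Red 2, Blue 2, Green 3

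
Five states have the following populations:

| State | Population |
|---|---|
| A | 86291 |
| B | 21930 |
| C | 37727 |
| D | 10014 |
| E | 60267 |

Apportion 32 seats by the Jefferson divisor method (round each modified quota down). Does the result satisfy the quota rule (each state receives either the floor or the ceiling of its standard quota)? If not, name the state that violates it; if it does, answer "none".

Standard quotas: A 12.770, B 3.245, C 5.583, D 1.482, E 8.919.
Jefferson allocation: A 13, B 3, C 6, D 1, E 9.
Every allocation lies between the lower and upper quota.

none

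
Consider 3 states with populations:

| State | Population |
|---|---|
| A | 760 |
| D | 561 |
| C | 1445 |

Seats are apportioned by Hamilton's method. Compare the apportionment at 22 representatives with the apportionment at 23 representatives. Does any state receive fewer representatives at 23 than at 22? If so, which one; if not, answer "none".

none

At 22 seats: A 6, D 4, C 12.
At 23 seats: A 6, D 5, C 12.
No state's allocation decreased.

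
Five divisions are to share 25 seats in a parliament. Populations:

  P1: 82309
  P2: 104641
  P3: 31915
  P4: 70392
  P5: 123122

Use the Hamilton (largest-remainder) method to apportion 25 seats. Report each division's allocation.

P1 5; P2 6; P3 2; P4 4; P5 8

Total 412379; standard divisor 412379/25 ≈ 16495.16.
Standard quotas: P1 4.9899, P2 6.3437, P3 1.9348, P4 4.2674, P5 7.4641.
Lower quotas: P1 4, P2 6, P3 1, P4 4, P5 7 (sum 22, leaving 3 seats).
Remainders in descending order: P1 0.9899, P3 0.9348, P5 0.4641, P2 0.3437, P4 0.2674.
The surplus seats go to P1, P3, P5.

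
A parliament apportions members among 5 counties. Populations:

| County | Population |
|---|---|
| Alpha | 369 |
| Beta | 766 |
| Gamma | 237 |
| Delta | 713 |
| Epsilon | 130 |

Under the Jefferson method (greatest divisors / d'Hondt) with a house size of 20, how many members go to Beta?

Standard divisor 2215/20 ≈ 110.75; standard quotas: Alpha 3.332, Beta 6.916, Gamma 2.140, Delta 6.438, Epsilon 1.174.
Rounding down gives 3, 6, 2, 6, 1 = 18 seats, so the divisor must be adjusted.
With modified divisor 100: modified quotas Alpha 3.690, Beta 7.660, Gamma 2.370, Delta 7.130, Epsilon 1.300.
Rounding down: Alpha 3, Beta 7, Gamma 2, Delta 7, Epsilon 1 (total 20).
Beta receives 7.

7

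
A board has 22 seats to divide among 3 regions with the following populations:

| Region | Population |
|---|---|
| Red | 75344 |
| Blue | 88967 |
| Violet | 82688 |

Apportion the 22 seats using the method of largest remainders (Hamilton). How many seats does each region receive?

Total 246999; standard divisor 246999/22 ≈ 11227.227.
Standard quotas: Red 6.7108, Blue 7.9242, Violet 7.3650.
Lower quotas: Red 6, Blue 7, Violet 7 (sum 20, leaving 2 seats).
Remainders in descending order: Blue 0.9242, Red 0.7108, Violet 0.3650.
The surplus seats go to Blue, Red.

Red: 7, Blue: 8, Violet: 7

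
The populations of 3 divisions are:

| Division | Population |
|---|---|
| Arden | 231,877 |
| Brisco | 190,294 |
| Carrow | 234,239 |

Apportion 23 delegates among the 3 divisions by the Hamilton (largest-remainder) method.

Arden 8, Brisco 7, Carrow 8

The standard divisor is 656410/23 ≈ 28539.565.
Standard quotas: Arden 8.1248, Brisco 6.6677, Carrow 8.2075.
Lower quotas: Arden 8, Brisco 6, Carrow 8 (sum 22, leaving 1 seat).
Remainders in descending order: Brisco 0.6677, Carrow 0.2075, Arden 0.1248.
The surplus seat goes to Brisco.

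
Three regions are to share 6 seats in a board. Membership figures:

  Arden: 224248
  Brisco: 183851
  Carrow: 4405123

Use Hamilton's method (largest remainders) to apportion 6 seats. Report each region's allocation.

Arden 0, Brisco 0, Carrow 6

The standard divisor is 4813222/6 ≈ 802203.667.
Standard quotas: Arden 0.2795, Brisco 0.2292, Carrow 5.4913.
Lower quotas: Arden 0, Brisco 0, Carrow 5 (sum 5, leaving 1 seat).
Remainders in descending order: Carrow 0.4913, Arden 0.2795, Brisco 0.2292.
The surplus seat goes to Carrow.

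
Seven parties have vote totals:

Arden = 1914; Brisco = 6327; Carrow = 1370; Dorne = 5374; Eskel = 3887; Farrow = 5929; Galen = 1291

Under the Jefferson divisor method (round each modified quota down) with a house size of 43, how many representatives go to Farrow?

10

Standard divisor 26092/43 ≈ 606.791; standard quotas: Arden 3.154, Brisco 10.427, Carrow 2.258, Dorne 8.856, Eskel 6.406, Farrow 9.771, Galen 2.128.
Rounding down gives 3, 10, 2, 8, 6, 9, 2 = 40 seats, so the divisor must be adjusted.
With modified divisor 570: modified quotas Arden 3.358, Brisco 11.100, Carrow 2.404, Dorne 9.428, Eskel 6.819, Farrow 10.402, Galen 2.265.
Rounding down: Arden 3, Brisco 11, Carrow 2, Dorne 9, Eskel 6, Farrow 10, Galen 2 (total 43).
Farrow receives 10.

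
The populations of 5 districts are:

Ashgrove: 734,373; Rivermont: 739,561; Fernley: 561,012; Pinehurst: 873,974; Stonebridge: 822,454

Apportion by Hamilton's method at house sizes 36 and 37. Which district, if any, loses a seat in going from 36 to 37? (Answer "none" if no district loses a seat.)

none

At 36 seats: Ashgrove 7, Rivermont 7, Fernley 5, Pinehurst 9, Stonebridge 8.
At 37 seats: Ashgrove 7, Rivermont 7, Fernley 6, Pinehurst 9, Stonebridge 8.
No district's allocation decreased.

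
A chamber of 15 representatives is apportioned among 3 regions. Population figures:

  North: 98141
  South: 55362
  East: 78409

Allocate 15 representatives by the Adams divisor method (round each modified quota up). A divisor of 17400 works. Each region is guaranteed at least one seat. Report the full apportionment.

North: 6, South: 4, East: 5

With modified divisor 17400: modified quotas North 5.640, South 3.182, East 4.506.
Rounding up: North 6, South 4, East 5 (total 15).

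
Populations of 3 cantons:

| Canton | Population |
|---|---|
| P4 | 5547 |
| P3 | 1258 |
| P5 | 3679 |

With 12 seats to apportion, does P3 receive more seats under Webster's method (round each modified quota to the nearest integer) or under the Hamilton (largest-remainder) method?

Hamilton

Webster: P4 7, P3 1, P5 4.
Hamilton: P4 6, P3 2, P5 4.
P3 gets 1 under Webster and 2 under Hamilton.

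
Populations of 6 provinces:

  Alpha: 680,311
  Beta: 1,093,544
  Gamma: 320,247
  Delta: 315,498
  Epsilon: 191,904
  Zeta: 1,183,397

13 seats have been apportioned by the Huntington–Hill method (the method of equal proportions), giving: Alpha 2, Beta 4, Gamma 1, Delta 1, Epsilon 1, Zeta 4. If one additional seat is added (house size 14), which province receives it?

Alpha

Priority for the next seat is population ÷ (√(s·(s+1))).
Priorities: Alpha 277735.803, Beta 244523.872, Gamma 226448.825, Delta 223090.775, Epsilon 135696.620, Zeta 264615.614.
Highest priority: Alpha.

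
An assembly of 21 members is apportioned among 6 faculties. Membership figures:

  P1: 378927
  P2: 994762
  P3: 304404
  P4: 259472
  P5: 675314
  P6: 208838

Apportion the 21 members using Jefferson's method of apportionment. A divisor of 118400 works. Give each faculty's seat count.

With modified divisor 118400: modified quotas P1 3.200, P2 8.402, P3 2.571, P4 2.191, P5 5.704, P6 1.764.
Rounding down: P1 3, P2 8, P3 2, P4 2, P5 5, P6 1 (total 21).

P1 3, P2 8, P3 2, P4 2, P5 5, P6 1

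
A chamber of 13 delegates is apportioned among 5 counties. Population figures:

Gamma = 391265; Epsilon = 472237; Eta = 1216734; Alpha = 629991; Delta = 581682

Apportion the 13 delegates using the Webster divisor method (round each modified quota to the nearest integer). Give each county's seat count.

Standard divisor 3291909/13 ≈ 253223.769; standard quotas: Gamma 1.545, Epsilon 1.865, Eta 4.805, Alpha 2.488, Delta 2.297.
Rounding to the nearest integer gives Gamma 2, Epsilon 2, Eta 5, Alpha 2, Delta 2 — total 13, matching the house size, so no adjustment is needed.

Gamma 2, Epsilon 2, Eta 5, Alpha 2, Delta 2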